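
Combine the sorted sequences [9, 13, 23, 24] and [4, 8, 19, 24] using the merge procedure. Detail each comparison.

Merging process:

Compare 9 vs 4: take 4 from right. Merged: [4]
Compare 9 vs 8: take 8 from right. Merged: [4, 8]
Compare 9 vs 19: take 9 from left. Merged: [4, 8, 9]
Compare 13 vs 19: take 13 from left. Merged: [4, 8, 9, 13]
Compare 23 vs 19: take 19 from right. Merged: [4, 8, 9, 13, 19]
Compare 23 vs 24: take 23 from left. Merged: [4, 8, 9, 13, 19, 23]
Compare 24 vs 24: take 24 from left. Merged: [4, 8, 9, 13, 19, 23, 24]
Append remaining from right: [24]. Merged: [4, 8, 9, 13, 19, 23, 24, 24]

Final merged array: [4, 8, 9, 13, 19, 23, 24, 24]
Total comparisons: 7

The merged array is [4, 8, 9, 13, 19, 23, 24, 24], requiring 7 comparisons. The merge step runs in O(n) time where n is the total number of elements.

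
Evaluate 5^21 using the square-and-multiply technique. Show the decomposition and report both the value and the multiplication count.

Computing 5^21 by squaring (build up from 5^1; each line after the first costs one multiplication):

5^1 = 5
5^2 = (5^1)^2 = 5^2 = 25
5^4 = (5^2)^2 = 25^2 = 625
5^5 = 5 * 5^4 = 5 * 625 = 3125
5^10 = (5^5)^2 = 3125^2 = 9765625
5^20 = (5^10)^2 = 9765625^2 = 95367431640625
5^21 = 5 * 5^20 = 5 * 95367431640625 = 476837158203125

Result: 476837158203125
Multiplications needed: 6 (6 lines after 5^1)

5^21 = 476837158203125. Using exponentiation by squaring, this requires 6 multiplications. The key idea: if the exponent is even, square the half-power; if odd, multiply by the base once.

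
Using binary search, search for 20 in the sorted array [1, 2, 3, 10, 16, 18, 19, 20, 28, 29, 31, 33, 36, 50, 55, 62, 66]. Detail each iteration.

Binary search for 20 in [1, 2, 3, 10, 16, 18, 19, 20, 28, 29, 31, 33, 36, 50, 55, 62, 66]:

lo=0, hi=16, mid=8, arr[mid]=28 -> 28 > 20, search left half
lo=0, hi=7, mid=3, arr[mid]=10 -> 10 < 20, search right half
lo=4, hi=7, mid=5, arr[mid]=18 -> 18 < 20, search right half
lo=6, hi=7, mid=6, arr[mid]=19 -> 19 < 20, search right half
lo=7, hi=7, mid=7, arr[mid]=20 -> Found target at index 7!

Binary search finds 20 at index 7 after 5 comparisons. The search repeatedly halves the search space by comparing with the middle element.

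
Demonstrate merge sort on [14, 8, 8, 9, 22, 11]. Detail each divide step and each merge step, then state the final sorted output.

Merge sort trace:

Split: [14, 8, 8, 9, 22, 11] -> [14, 8, 8] and [9, 22, 11]
  Split: [14, 8, 8] -> [14] and [8, 8]
    Split: [8, 8] -> [8] and [8]
    Merge: [8] + [8] -> [8, 8]
  Merge: [14] + [8, 8] -> [8, 8, 14]
  Split: [9, 22, 11] -> [9] and [22, 11]
    Split: [22, 11] -> [22] and [11]
    Merge: [22] + [11] -> [11, 22]
  Merge: [9] + [11, 22] -> [9, 11, 22]
Merge: [8, 8, 14] + [9, 11, 22] -> [8, 8, 9, 11, 14, 22]

Final sorted array: [8, 8, 9, 11, 14, 22]

The merge sort proceeds by recursively splitting the array and merging sorted halves.
After all merges, the sorted array is [8, 8, 9, 11, 14, 22].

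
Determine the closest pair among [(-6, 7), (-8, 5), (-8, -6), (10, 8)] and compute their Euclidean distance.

Computing all pairwise distances among 4 points:

d((-6, 7), (-8, 5)) = 2.8284 <-- minimum
d((-6, 7), (-8, -6)) = 13.1529
d((-6, 7), (10, 8)) = 16.0312
d((-8, 5), (-8, -6)) = 11.0
d((-8, 5), (10, 8)) = 18.2483
d((-8, -6), (10, 8)) = 22.8035

Closest pair: (-6, 7) and (-8, 5) with distance 2.8284

The closest pair is (-6, 7) and (-8, 5) with Euclidean distance 2.8284. For 4 points, brute-force pairwise comparison is shown above. For large n, the divide-and-conquer algorithm (sort by x, recurse on halves, check the dividing strip) achieves O(n log n).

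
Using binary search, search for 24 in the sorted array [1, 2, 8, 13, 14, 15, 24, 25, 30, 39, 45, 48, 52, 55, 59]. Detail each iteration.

Binary search for 24 in [1, 2, 8, 13, 14, 15, 24, 25, 30, 39, 45, 48, 52, 55, 59]:

lo=0, hi=14, mid=7, arr[mid]=25 -> 25 > 24, search left half
lo=0, hi=6, mid=3, arr[mid]=13 -> 13 < 24, search right half
lo=4, hi=6, mid=5, arr[mid]=15 -> 15 < 24, search right half
lo=6, hi=6, mid=6, arr[mid]=24 -> Found target at index 6!

Binary search finds 24 at index 6 after 4 comparisons. The search repeatedly halves the search space by comparing with the middle element.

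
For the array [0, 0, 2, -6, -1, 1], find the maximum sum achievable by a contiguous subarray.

Using Kadane's algorithm on [0, 0, 2, -6, -1, 1]:

Scanning through the array:
Position 1 (value 0): max_ending_here = 0, max_so_far = 0
Position 2 (value 2): max_ending_here = 2, max_so_far = 2
Position 3 (value -6): max_ending_here = -4, max_so_far = 2
Position 4 (value -1): max_ending_here = -1, max_so_far = 2
Position 5 (value 1): max_ending_here = 1, max_so_far = 2

Maximum subarray: [0, 0, 2]
Maximum sum: 2

The maximum subarray is [0, 0, 2] with sum 2. This subarray runs from index 0 to index 2.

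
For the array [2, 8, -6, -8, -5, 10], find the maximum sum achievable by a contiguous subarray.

Using Kadane's algorithm on [2, 8, -6, -8, -5, 10]:

Scanning through the array:
Position 1 (value 8): max_ending_here = 10, max_so_far = 10
Position 2 (value -6): max_ending_here = 4, max_so_far = 10
Position 3 (value -8): max_ending_here = -4, max_so_far = 10
Position 4 (value -5): max_ending_here = -5, max_so_far = 10
Position 5 (value 10): max_ending_here = 10, max_so_far = 10

Maximum subarray: [2, 8]
Maximum sum: 10

The maximum subarray is [2, 8] with sum 10. This subarray runs from index 0 to index 1.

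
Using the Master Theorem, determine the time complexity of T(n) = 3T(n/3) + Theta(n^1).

Master Theorem for T(n) = 3T(n/3) + O(n^1):

a = 3, b = 3, c = 1
log_b(a) = log_3(3) = 1.0000

Case 2: c = 1 = log_3(3) = 1.0000
T(n) = O(n^1 log n) = O(n log n)

For T(n) = 3T(n/3) + O(n^1): log_3(3) = 1.0000. This is Case 2 of the Master Theorem (c = log_b(a), equal work at all levels), giving O(n log n).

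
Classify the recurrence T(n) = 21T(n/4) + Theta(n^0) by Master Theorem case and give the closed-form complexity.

Master Theorem for T(n) = 21T(n/4) + O(n^0):

a = 21, b = 4, c = 0
log_b(a) = log_4(21) = 2.1962

Case 1: c = 0 < log_4(21) = 2.1962
T(n) = O(n^(log_4 21))

For T(n) = 21T(n/4) + O(n^0): log_4(21) = 2.1962. This is Case 1 of the Master Theorem (c < log_b(a), work dominated by leaves), giving O(n^(log_4 21)).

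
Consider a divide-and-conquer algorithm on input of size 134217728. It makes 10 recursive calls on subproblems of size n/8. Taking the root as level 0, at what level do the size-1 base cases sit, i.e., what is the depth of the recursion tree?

For divide and conquer with division factor 8:

Problem sizes at each level:
Level 0: 134217728
Level 1: 16777216
Level 2: 2097152
Level 3: 262144
Level 4: 32768
Level 5: 4096
Level 6: 512
Level 7: 64
Level 8: 8
Level 9: 1

The root is level 0 and the size-1 base case is level 9 (the tree spans levels 0 through 9, i.e. 10 levels counting the root), so the depth is the number of divisions: log_8(134217728) = 9

The recursion tree depth is log_8(134217728) = 9. At each level, the problem size is divided by 8, so it takes 9 divisions to reduce to a base case of size 1. The algorithm makes 10 recursive calls at each level.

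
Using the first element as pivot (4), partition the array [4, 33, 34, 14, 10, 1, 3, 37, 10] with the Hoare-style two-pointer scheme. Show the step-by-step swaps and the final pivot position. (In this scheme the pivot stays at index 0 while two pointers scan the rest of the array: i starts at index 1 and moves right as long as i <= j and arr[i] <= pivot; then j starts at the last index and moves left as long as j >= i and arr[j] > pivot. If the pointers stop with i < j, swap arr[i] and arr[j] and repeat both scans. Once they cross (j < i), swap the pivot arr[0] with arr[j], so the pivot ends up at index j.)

Hoare-style two-pointer partition with pivot = 4:

Initial array: [4, 33, 34, 14, 10, 1, 3, 37, 10]

Pointers start at i = 1, j = 8.
i stops at index 1 (arr[1]=33 > 4), j stops at index 6 (arr[6]=3 <= 4): swap arr[1] and arr[6], array becomes [4, 3, 34, 14, 10, 1, 33, 37, 10]
i stops at index 2 (arr[2]=34 > 4), j stops at index 5 (arr[5]=1 <= 4): swap arr[2] and arr[5], array becomes [4, 3, 1, 14, 10, 34, 33, 37, 10]
i ends at 3, j ends at 2: the pointers have crossed (j < i), so scanning stops.

Swap pivot arr[0] with arr[2] to place pivot at position 2: [1, 3, 4, 14, 10, 34, 33, 37, 10]
Pivot position: 2

After partitioning with pivot 4, the array becomes [1, 3, 4, 14, 10, 34, 33, 37, 10]. The pivot is placed at index 2. All elements to the left of the pivot are <= 4, and all elements to the right are > 4.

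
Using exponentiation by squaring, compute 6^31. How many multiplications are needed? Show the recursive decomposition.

Computing 6^31 by squaring (build up from 6^1; each line after the first costs one multiplication):

6^1 = 6
6^2 = (6^1)^2 = 6^2 = 36
6^3 = 6 * 6^2 = 6 * 36 = 216
6^6 = (6^3)^2 = 216^2 = 46656
6^7 = 6 * 6^6 = 6 * 46656 = 279936
6^14 = (6^7)^2 = 279936^2 = 78364164096
6^15 = 6 * 6^14 = 6 * 78364164096 = 470184984576
6^30 = (6^15)^2 = 470184984576^2 = 221073919720733357899776
6^31 = 6 * 6^30 = 6 * 221073919720733357899776 = 1326443518324400147398656

Result: 1326443518324400147398656
Multiplications needed: 8 (8 lines after 6^1)

6^31 = 1326443518324400147398656. Using exponentiation by squaring, this requires 8 multiplications. The key idea: if the exponent is even, square the half-power; if odd, multiply by the base once.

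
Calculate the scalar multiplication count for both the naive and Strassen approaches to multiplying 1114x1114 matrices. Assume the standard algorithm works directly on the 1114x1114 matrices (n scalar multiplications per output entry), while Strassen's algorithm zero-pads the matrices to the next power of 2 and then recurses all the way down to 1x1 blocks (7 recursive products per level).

Matrix multiplication for 1114x1114 matrices:

Strassen's algorithm requires power-of-2 dimensions. Pad 1114x1114 to 2048x2048 (next power of 2).

Standard algorithm: 1114^3 = 1382469544 multiplications
Strassen's algorithm: 7^(log2(2048)) = 7^11 = 1977326743 multiplications
Difference: 1382469544 - 1977326743 = -594857199 (Strassen uses MORE here due to padding overhead — for small or just-over-power-of-2 n, padding can outweigh the per-level savings)

Standard: 1382469544 multiplications (1114^3). Strassen: 1977326743 multiplications (7^11, after padding to 2048x2048). Strassen reduces 8 recursive multiplications to 7 at each level.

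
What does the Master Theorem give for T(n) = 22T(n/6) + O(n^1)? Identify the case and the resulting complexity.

Master Theorem for T(n) = 22T(n/6) + O(n^1):

a = 22, b = 6, c = 1
log_b(a) = log_6(22) = 1.7251

Case 1: c = 1 < log_6(22) = 1.7251
T(n) = O(n^(log_6 22))

For T(n) = 22T(n/6) + O(n^1): log_6(22) = 1.7251. This is Case 1 of the Master Theorem (c < log_b(a), work dominated by leaves), giving O(n^(log_6 22)).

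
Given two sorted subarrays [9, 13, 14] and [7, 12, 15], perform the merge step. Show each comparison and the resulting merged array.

Merging process:

Compare 9 vs 7: take 7 from right. Merged: [7]
Compare 9 vs 12: take 9 from left. Merged: [7, 9]
Compare 13 vs 12: take 12 from right. Merged: [7, 9, 12]
Compare 13 vs 15: take 13 from left. Merged: [7, 9, 12, 13]
Compare 14 vs 15: take 14 from left. Merged: [7, 9, 12, 13, 14]
Append remaining from right: [15]. Merged: [7, 9, 12, 13, 14, 15]

Final merged array: [7, 9, 12, 13, 14, 15]
Total comparisons: 5

The merged array is [7, 9, 12, 13, 14, 15], requiring 5 comparisons. The merge step runs in O(n) time where n is the total number of elements.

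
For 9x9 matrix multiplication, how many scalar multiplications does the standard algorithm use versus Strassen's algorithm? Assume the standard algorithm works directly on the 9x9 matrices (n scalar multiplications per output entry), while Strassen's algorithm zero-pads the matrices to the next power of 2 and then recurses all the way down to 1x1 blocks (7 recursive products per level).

Matrix multiplication for 9x9 matrices:

Strassen's algorithm requires power-of-2 dimensions. Pad 9x9 to 16x16 (next power of 2).

Standard algorithm: 9^3 = 729 multiplications
Strassen's algorithm: 7^(log2(16)) = 7^4 = 2401 multiplications
Difference: 729 - 2401 = -1672 (Strassen uses MORE here due to padding overhead — for small or just-over-power-of-2 n, padding can outweigh the per-level savings)

Standard: 729 multiplications (9^3). Strassen: 2401 multiplications (7^4, after padding to 16x16). Strassen reduces 8 recursive multiplications to 7 at each level.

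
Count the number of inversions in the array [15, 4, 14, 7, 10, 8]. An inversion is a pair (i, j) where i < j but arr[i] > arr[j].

Finding inversions in [15, 4, 14, 7, 10, 8]:

(0, 1): arr[0]=15 > arr[1]=4
(0, 2): arr[0]=15 > arr[2]=14
(0, 3): arr[0]=15 > arr[3]=7
(0, 4): arr[0]=15 > arr[4]=10
(0, 5): arr[0]=15 > arr[5]=8
(2, 3): arr[2]=14 > arr[3]=7
(2, 4): arr[2]=14 > arr[4]=10
(2, 5): arr[2]=14 > arr[5]=8
(4, 5): arr[4]=10 > arr[5]=8

Total inversions: 9

The array has 9 inversion(s): (0,1), (0,2), (0,3), (0,4), (0,5), (2,3), (2,4), (2,5), (4,5). Each pair (i,j) satisfies i < j and arr[i] > arr[j].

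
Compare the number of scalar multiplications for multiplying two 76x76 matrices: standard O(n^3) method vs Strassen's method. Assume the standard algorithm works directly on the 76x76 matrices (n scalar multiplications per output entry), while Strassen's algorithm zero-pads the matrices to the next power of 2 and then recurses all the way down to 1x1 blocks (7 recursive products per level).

Matrix multiplication for 76x76 matrices:

Strassen's algorithm requires power-of-2 dimensions. Pad 76x76 to 128x128 (next power of 2).

Standard algorithm: 76^3 = 438976 multiplications
Strassen's algorithm: 7^(log2(128)) = 7^7 = 823543 multiplications
Difference: 438976 - 823543 = -384567 (Strassen uses MORE here due to padding overhead — for small or just-over-power-of-2 n, padding can outweigh the per-level savings)

Standard: 438976 multiplications (76^3). Strassen: 823543 multiplications (7^7, after padding to 128x128). Strassen reduces 8 recursive multiplications to 7 at each level.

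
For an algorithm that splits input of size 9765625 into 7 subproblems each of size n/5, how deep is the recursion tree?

For divide and conquer with division factor 5:

Problem sizes at each level:
Level 0: 9765625
Level 1: 1953125
Level 2: 390625
Level 3: 78125
Level 4: 15625
Level 5: 3125
Level 6: 625
Level 7: 125
Level 8: 25
Level 9: 5
Level 10: 1

The root is level 0 and the size-1 base case is level 10 (the tree spans levels 0 through 10, i.e. 11 levels counting the root), so the depth is the number of divisions: log_5(9765625) = 10

The recursion tree depth is log_5(9765625) = 10. At each level, the problem size is divided by 5, so it takes 10 divisions to reduce to a base case of size 1. The algorithm makes 7 recursive calls at each level.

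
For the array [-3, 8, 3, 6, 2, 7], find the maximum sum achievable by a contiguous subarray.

Using Kadane's algorithm on [-3, 8, 3, 6, 2, 7]:

Scanning through the array:
Position 1 (value 8): max_ending_here = 8, max_so_far = 8
Position 2 (value 3): max_ending_here = 11, max_so_far = 11
Position 3 (value 6): max_ending_here = 17, max_so_far = 17
Position 4 (value 2): max_ending_here = 19, max_so_far = 19
Position 5 (value 7): max_ending_here = 26, max_so_far = 26

Maximum subarray: [8, 3, 6, 2, 7]
Maximum sum: 26

The maximum subarray is [8, 3, 6, 2, 7] with sum 26. This subarray runs from index 1 to index 5.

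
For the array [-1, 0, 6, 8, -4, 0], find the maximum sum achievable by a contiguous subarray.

Using Kadane's algorithm on [-1, 0, 6, 8, -4, 0]:

Scanning through the array:
Position 1 (value 0): max_ending_here = 0, max_so_far = 0
Position 2 (value 6): max_ending_here = 6, max_so_far = 6
Position 3 (value 8): max_ending_here = 14, max_so_far = 14
Position 4 (value -4): max_ending_here = 10, max_so_far = 14
Position 5 (value 0): max_ending_here = 10, max_so_far = 14

Maximum subarray: [0, 6, 8]
Maximum sum: 14

The maximum subarray is [0, 6, 8] with sum 14. This subarray runs from index 1 to index 3.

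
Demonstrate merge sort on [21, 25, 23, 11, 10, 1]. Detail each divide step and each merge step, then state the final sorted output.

Merge sort trace:

Split: [21, 25, 23, 11, 10, 1] -> [21, 25, 23] and [11, 10, 1]
  Split: [21, 25, 23] -> [21] and [25, 23]
    Split: [25, 23] -> [25] and [23]
    Merge: [25] + [23] -> [23, 25]
  Merge: [21] + [23, 25] -> [21, 23, 25]
  Split: [11, 10, 1] -> [11] and [10, 1]
    Split: [10, 1] -> [10] and [1]
    Merge: [10] + [1] -> [1, 10]
  Merge: [11] + [1, 10] -> [1, 10, 11]
Merge: [21, 23, 25] + [1, 10, 11] -> [1, 10, 11, 21, 23, 25]

Final sorted array: [1, 10, 11, 21, 23, 25]

The merge sort proceeds by recursively splitting the array and merging sorted halves.
After all merges, the sorted array is [1, 10, 11, 21, 23, 25].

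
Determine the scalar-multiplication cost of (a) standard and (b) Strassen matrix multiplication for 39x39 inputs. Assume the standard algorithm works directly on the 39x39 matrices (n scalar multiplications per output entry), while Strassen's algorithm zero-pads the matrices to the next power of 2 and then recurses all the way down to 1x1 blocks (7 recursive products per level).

Matrix multiplication for 39x39 matrices:

Strassen's algorithm requires power-of-2 dimensions. Pad 39x39 to 64x64 (next power of 2).

Standard algorithm: 39^3 = 59319 multiplications
Strassen's algorithm: 7^(log2(64)) = 7^6 = 117649 multiplications
Difference: 59319 - 117649 = -58330 (Strassen uses MORE here due to padding overhead — for small or just-over-power-of-2 n, padding can outweigh the per-level savings)

Standard: 59319 multiplications (39^3). Strassen: 117649 multiplications (7^6, after padding to 64x64). Strassen reduces 8 recursive multiplications to 7 at each level.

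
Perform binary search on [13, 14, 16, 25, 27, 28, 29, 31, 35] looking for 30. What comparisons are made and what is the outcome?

Binary search for 30 in [13, 14, 16, 25, 27, 28, 29, 31, 35]:

lo=0, hi=8, mid=4, arr[mid]=27 -> 27 < 30, search right half
lo=5, hi=8, mid=6, arr[mid]=29 -> 29 < 30, search right half
lo=7, hi=8, mid=7, arr[mid]=31 -> 31 > 30, search left half
lo=7 > hi=6, target 30 not found

Binary search determines that 30 is not in the array after 3 comparisons. The search space was exhausted without finding the target.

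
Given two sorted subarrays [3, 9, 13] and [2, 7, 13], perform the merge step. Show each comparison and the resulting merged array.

Merging process:

Compare 3 vs 2: take 2 from right. Merged: [2]
Compare 3 vs 7: take 3 from left. Merged: [2, 3]
Compare 9 vs 7: take 7 from right. Merged: [2, 3, 7]
Compare 9 vs 13: take 9 from left. Merged: [2, 3, 7, 9]
Compare 13 vs 13: take 13 from left. Merged: [2, 3, 7, 9, 13]
Append remaining from right: [13]. Merged: [2, 3, 7, 9, 13, 13]

Final merged array: [2, 3, 7, 9, 13, 13]
Total comparisons: 5

The merged array is [2, 3, 7, 9, 13, 13], requiring 5 comparisons. The merge step runs in O(n) time where n is the total number of elements.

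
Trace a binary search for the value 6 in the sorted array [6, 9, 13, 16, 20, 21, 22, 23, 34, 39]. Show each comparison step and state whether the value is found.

Binary search for 6 in [6, 9, 13, 16, 20, 21, 22, 23, 34, 39]:

lo=0, hi=9, mid=4, arr[mid]=20 -> 20 > 6, search left half
lo=0, hi=3, mid=1, arr[mid]=9 -> 9 > 6, search left half
lo=0, hi=0, mid=0, arr[mid]=6 -> Found target at index 0!

Binary search finds 6 at index 0 after 3 comparisons. The search repeatedly halves the search space by comparing with the middle element.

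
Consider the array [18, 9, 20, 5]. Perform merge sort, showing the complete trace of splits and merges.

Merge sort trace:

Split: [18, 9, 20, 5] -> [18, 9] and [20, 5]
  Split: [18, 9] -> [18] and [9]
  Merge: [18] + [9] -> [9, 18]
  Split: [20, 5] -> [20] and [5]
  Merge: [20] + [5] -> [5, 20]
Merge: [9, 18] + [5, 20] -> [5, 9, 18, 20]

Final sorted array: [5, 9, 18, 20]

The merge sort proceeds by recursively splitting the array and merging sorted halves.
After all merges, the sorted array is [5, 9, 18, 20].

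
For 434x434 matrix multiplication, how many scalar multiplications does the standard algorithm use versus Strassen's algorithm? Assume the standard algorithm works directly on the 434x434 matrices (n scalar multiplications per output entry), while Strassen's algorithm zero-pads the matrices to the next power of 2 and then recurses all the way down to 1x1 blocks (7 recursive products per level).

Matrix multiplication for 434x434 matrices:

Strassen's algorithm requires power-of-2 dimensions. Pad 434x434 to 512x512 (next power of 2).

Standard algorithm: 434^3 = 81746504 multiplications
Strassen's algorithm: 7^(log2(512)) = 7^9 = 40353607 multiplications
Savings: 81746504 - 40353607 = 41392897 multiplications

Standard: 81746504 multiplications (434^3). Strassen: 40353607 multiplications (7^9, after padding to 512x512). Strassen reduces 8 recursive multiplications to 7 at each level.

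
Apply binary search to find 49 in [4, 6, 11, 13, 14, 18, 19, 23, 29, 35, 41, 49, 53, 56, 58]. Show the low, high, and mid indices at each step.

Binary search for 49 in [4, 6, 11, 13, 14, 18, 19, 23, 29, 35, 41, 49, 53, 56, 58]:

lo=0, hi=14, mid=7, arr[mid]=23 -> 23 < 49, search right half
lo=8, hi=14, mid=11, arr[mid]=49 -> Found target at index 11!

Binary search finds 49 at index 11 after 2 comparisons. The search repeatedly halves the search space by comparing with the middle element.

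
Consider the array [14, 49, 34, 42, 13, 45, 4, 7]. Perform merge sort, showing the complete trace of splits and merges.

Merge sort trace:

Split: [14, 49, 34, 42, 13, 45, 4, 7] -> [14, 49, 34, 42] and [13, 45, 4, 7]
  Split: [14, 49, 34, 42] -> [14, 49] and [34, 42]
    Split: [14, 49] -> [14] and [49]
    Merge: [14] + [49] -> [14, 49]
    Split: [34, 42] -> [34] and [42]
    Merge: [34] + [42] -> [34, 42]
  Merge: [14, 49] + [34, 42] -> [14, 34, 42, 49]
  Split: [13, 45, 4, 7] -> [13, 45] and [4, 7]
    Split: [13, 45] -> [13] and [45]
    Merge: [13] + [45] -> [13, 45]
    Split: [4, 7] -> [4] and [7]
    Merge: [4] + [7] -> [4, 7]
  Merge: [13, 45] + [4, 7] -> [4, 7, 13, 45]
Merge: [14, 34, 42, 49] + [4, 7, 13, 45] -> [4, 7, 13, 14, 34, 42, 45, 49]

Final sorted array: [4, 7, 13, 14, 34, 42, 45, 49]

The merge sort proceeds by recursively splitting the array and merging sorted halves.
After all merges, the sorted array is [4, 7, 13, 14, 34, 42, 45, 49].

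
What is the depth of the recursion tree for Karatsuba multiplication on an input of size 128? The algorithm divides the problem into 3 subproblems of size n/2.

For divide and conquer with division factor 2:

Problem sizes at each level:
Level 0: 128
Level 1: 64
Level 2: 32
Level 3: 16
Level 4: 8
Level 5: 4
Level 6: 2
Level 7: 1

The root is level 0 and the size-1 base case is level 7 (the tree spans levels 0 through 7, i.e. 8 levels counting the root), so the depth is the number of divisions: log_2(128) = 7

The recursion tree depth is log_2(128) = 7. At each level, the problem size is divided by 2, so it takes 7 divisions to reduce to a base case of size 1. The algorithm makes 3 recursive calls at each level.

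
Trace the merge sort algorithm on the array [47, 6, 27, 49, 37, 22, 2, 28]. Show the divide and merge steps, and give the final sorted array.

Merge sort trace:

Split: [47, 6, 27, 49, 37, 22, 2, 28] -> [47, 6, 27, 49] and [37, 22, 2, 28]
  Split: [47, 6, 27, 49] -> [47, 6] and [27, 49]
    Split: [47, 6] -> [47] and [6]
    Merge: [47] + [6] -> [6, 47]
    Split: [27, 49] -> [27] and [49]
    Merge: [27] + [49] -> [27, 49]
  Merge: [6, 47] + [27, 49] -> [6, 27, 47, 49]
  Split: [37, 22, 2, 28] -> [37, 22] and [2, 28]
    Split: [37, 22] -> [37] and [22]
    Merge: [37] + [22] -> [22, 37]
    Split: [2, 28] -> [2] and [28]
    Merge: [2] + [28] -> [2, 28]
  Merge: [22, 37] + [2, 28] -> [2, 22, 28, 37]
Merge: [6, 27, 47, 49] + [2, 22, 28, 37] -> [2, 6, 22, 27, 28, 37, 47, 49]

Final sorted array: [2, 6, 22, 27, 28, 37, 47, 49]

The merge sort proceeds by recursively splitting the array and merging sorted halves.
After all merges, the sorted array is [2, 6, 22, 27, 28, 37, 47, 49].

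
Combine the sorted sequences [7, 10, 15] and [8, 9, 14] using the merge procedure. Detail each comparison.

Merging process:

Compare 7 vs 8: take 7 from left. Merged: [7]
Compare 10 vs 8: take 8 from right. Merged: [7, 8]
Compare 10 vs 9: take 9 from right. Merged: [7, 8, 9]
Compare 10 vs 14: take 10 from left. Merged: [7, 8, 9, 10]
Compare 15 vs 14: take 14 from right. Merged: [7, 8, 9, 10, 14]
Append remaining from left: [15]. Merged: [7, 8, 9, 10, 14, 15]

Final merged array: [7, 8, 9, 10, 14, 15]
Total comparisons: 5

The merged array is [7, 8, 9, 10, 14, 15], requiring 5 comparisons. The merge step runs in O(n) time where n is the total number of elements.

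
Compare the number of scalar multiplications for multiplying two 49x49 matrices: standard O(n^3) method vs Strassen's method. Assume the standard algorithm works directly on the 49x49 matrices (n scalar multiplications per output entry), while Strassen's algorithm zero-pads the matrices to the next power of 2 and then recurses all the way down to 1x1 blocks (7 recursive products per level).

Matrix multiplication for 49x49 matrices:

Strassen's algorithm requires power-of-2 dimensions. Pad 49x49 to 64x64 (next power of 2).

Standard algorithm: 49^3 = 117649 multiplications
Strassen's algorithm: 7^(log2(64)) = 7^6 = 117649 multiplications
Savings: 117649 - 117649 = 0 multiplications

Standard: 117649 multiplications (49^3). Strassen: 117649 multiplications (7^6, after padding to 64x64). Strassen reduces 8 recursive multiplications to 7 at each level.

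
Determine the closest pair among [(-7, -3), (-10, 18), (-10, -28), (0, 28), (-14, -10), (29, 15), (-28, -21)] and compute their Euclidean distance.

Computing all pairwise distances among 7 points:

d((-7, -3), (-10, 18)) = 21.2132
d((-7, -3), (-10, -28)) = 25.1794
d((-7, -3), (0, 28)) = 31.7805
d((-7, -3), (-14, -10)) = 9.8995 <-- minimum
d((-7, -3), (29, 15)) = 40.2492
d((-7, -3), (-28, -21)) = 27.6586
d((-10, 18), (-10, -28)) = 46.0
d((-10, 18), (0, 28)) = 14.1421
d((-10, 18), (-14, -10)) = 28.2843
d((-10, 18), (29, 15)) = 39.1152
d((-10, 18), (-28, -21)) = 42.9535
d((-10, -28), (0, 28)) = 56.8859
d((-10, -28), (-14, -10)) = 18.4391
d((-10, -28), (29, 15)) = 58.0517
d((-10, -28), (-28, -21)) = 19.3132
d((0, 28), (-14, -10)) = 40.4969
d((0, 28), (29, 15)) = 31.7805
d((0, 28), (-28, -21)) = 56.4358
d((-14, -10), (29, 15)) = 49.7393
d((-14, -10), (-28, -21)) = 17.8045
d((29, 15), (-28, -21)) = 67.4166

Closest pair: (-7, -3) and (-14, -10) with distance 9.8995

The closest pair is (-7, -3) and (-14, -10) with Euclidean distance 9.8995. For 7 points, brute-force pairwise comparison is shown above. For large n, the divide-and-conquer algorithm (sort by x, recurse on halves, check the dividing strip) achieves O(n log n).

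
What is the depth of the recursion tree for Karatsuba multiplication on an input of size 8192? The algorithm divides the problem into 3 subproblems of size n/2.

For divide and conquer with division factor 2:

Problem sizes at each level:
Level 0: 8192
Level 1: 4096
Level 2: 2048
Level 3: 1024
Level 4: 512
Level 5: 256
Level 6: 128
Level 7: 64
Level 8: 32
Level 9: 16
Level 10: 8
Level 11: 4
Level 12: 2
Level 13: 1

The root is level 0 and the size-1 base case is level 13 (the tree spans levels 0 through 13, i.e. 14 levels counting the root), so the depth is the number of divisions: log_2(8192) = 13

The recursion tree depth is log_2(8192) = 13. At each level, the problem size is divided by 2, so it takes 13 divisions to reduce to a base case of size 1. The algorithm makes 3 recursive calls at each level.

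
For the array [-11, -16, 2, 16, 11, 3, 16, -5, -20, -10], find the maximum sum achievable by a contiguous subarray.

Using Kadane's algorithm on [-11, -16, 2, 16, 11, 3, 16, -5, -20, -10]:

Scanning through the array:
Position 1 (value -16): max_ending_here = -16, max_so_far = -11
Position 2 (value 2): max_ending_here = 2, max_so_far = 2
Position 3 (value 16): max_ending_here = 18, max_so_far = 18
Position 4 (value 11): max_ending_here = 29, max_so_far = 29
Position 5 (value 3): max_ending_here = 32, max_so_far = 32
Position 6 (value 16): max_ending_here = 48, max_so_far = 48
Position 7 (value -5): max_ending_here = 43, max_so_far = 48
Position 8 (value -20): max_ending_here = 23, max_so_far = 48
Position 9 (value -10): max_ending_here = 13, max_so_far = 48

Maximum subarray: [2, 16, 11, 3, 16]
Maximum sum: 48

The maximum subarray is [2, 16, 11, 3, 16] with sum 48. This subarray runs from index 2 to index 6.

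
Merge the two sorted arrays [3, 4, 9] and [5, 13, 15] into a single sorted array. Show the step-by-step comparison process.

Merging process:

Compare 3 vs 5: take 3 from left. Merged: [3]
Compare 4 vs 5: take 4 from left. Merged: [3, 4]
Compare 9 vs 5: take 5 from right. Merged: [3, 4, 5]
Compare 9 vs 13: take 9 from left. Merged: [3, 4, 5, 9]
Append remaining from right: [13, 15]. Merged: [3, 4, 5, 9, 13, 15]

Final merged array: [3, 4, 5, 9, 13, 15]
Total comparisons: 4

The merged array is [3, 4, 5, 9, 13, 15], requiring 4 comparisons. The merge step runs in O(n) time where n is the total number of elements.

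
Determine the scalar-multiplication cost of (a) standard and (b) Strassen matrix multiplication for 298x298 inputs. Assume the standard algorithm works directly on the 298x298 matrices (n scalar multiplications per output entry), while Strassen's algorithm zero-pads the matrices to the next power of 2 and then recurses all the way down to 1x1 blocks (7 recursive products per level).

Matrix multiplication for 298x298 matrices:

Strassen's algorithm requires power-of-2 dimensions. Pad 298x298 to 512x512 (next power of 2).

Standard algorithm: 298^3 = 26463592 multiplications
Strassen's algorithm: 7^(log2(512)) = 7^9 = 40353607 multiplications
Difference: 26463592 - 40353607 = -13890015 (Strassen uses MORE here due to padding overhead — for small or just-over-power-of-2 n, padding can outweigh the per-level savings)

Standard: 26463592 multiplications (298^3). Strassen: 40353607 multiplications (7^9, after padding to 512x512). Strassen reduces 8 recursive multiplications to 7 at each level.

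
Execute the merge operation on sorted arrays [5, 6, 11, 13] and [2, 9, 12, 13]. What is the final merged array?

Merging process:

Compare 5 vs 2: take 2 from right. Merged: [2]
Compare 5 vs 9: take 5 from left. Merged: [2, 5]
Compare 6 vs 9: take 6 from left. Merged: [2, 5, 6]
Compare 11 vs 9: take 9 from right. Merged: [2, 5, 6, 9]
Compare 11 vs 12: take 11 from left. Merged: [2, 5, 6, 9, 11]
Compare 13 vs 12: take 12 from right. Merged: [2, 5, 6, 9, 11, 12]
Compare 13 vs 13: take 13 from left. Merged: [2, 5, 6, 9, 11, 12, 13]
Append remaining from right: [13]. Merged: [2, 5, 6, 9, 11, 12, 13, 13]

Final merged array: [2, 5, 6, 9, 11, 12, 13, 13]
Total comparisons: 7

The merged array is [2, 5, 6, 9, 11, 12, 13, 13], requiring 7 comparisons. The merge step runs in O(n) time where n is the total number of elements.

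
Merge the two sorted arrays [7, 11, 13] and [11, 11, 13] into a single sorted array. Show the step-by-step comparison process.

Merging process:

Compare 7 vs 11: take 7 from left. Merged: [7]
Compare 11 vs 11: take 11 from left. Merged: [7, 11]
Compare 13 vs 11: take 11 from right. Merged: [7, 11, 11]
Compare 13 vs 11: take 11 from right. Merged: [7, 11, 11, 11]
Compare 13 vs 13: take 13 from left. Merged: [7, 11, 11, 11, 13]
Append remaining from right: [13]. Merged: [7, 11, 11, 11, 13, 13]

Final merged array: [7, 11, 11, 11, 13, 13]
Total comparisons: 5

The merged array is [7, 11, 11, 11, 13, 13], requiring 5 comparisons. The merge step runs in O(n) time where n is the total number of elements.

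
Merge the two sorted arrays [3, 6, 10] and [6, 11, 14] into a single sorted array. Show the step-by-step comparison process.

Merging process:

Compare 3 vs 6: take 3 from left. Merged: [3]
Compare 6 vs 6: take 6 from left. Merged: [3, 6]
Compare 10 vs 6: take 6 from right. Merged: [3, 6, 6]
Compare 10 vs 11: take 10 from left. Merged: [3, 6, 6, 10]
Append remaining from right: [11, 14]. Merged: [3, 6, 6, 10, 11, 14]

Final merged array: [3, 6, 6, 10, 11, 14]
Total comparisons: 4

The merged array is [3, 6, 6, 10, 11, 14], requiring 4 comparisons. The merge step runs in O(n) time where n is the total number of elements.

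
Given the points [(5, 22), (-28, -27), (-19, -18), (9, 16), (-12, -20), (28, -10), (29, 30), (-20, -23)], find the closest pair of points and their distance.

Computing all pairwise distances among 8 points:

d((5, 22), (-28, -27)) = 59.0762
d((5, 22), (-19, -18)) = 46.6476
d((5, 22), (9, 16)) = 7.2111
d((5, 22), (-12, -20)) = 45.31
d((5, 22), (28, -10)) = 39.4081
d((5, 22), (29, 30)) = 25.2982
d((5, 22), (-20, -23)) = 51.4782
d((-28, -27), (-19, -18)) = 12.7279
d((-28, -27), (9, 16)) = 56.7274
d((-28, -27), (-12, -20)) = 17.4642
d((-28, -27), (28, -10)) = 58.5235
d((-28, -27), (29, 30)) = 80.6102
d((-28, -27), (-20, -23)) = 8.9443
d((-19, -18), (9, 16)) = 44.0454
d((-19, -18), (-12, -20)) = 7.2801
d((-19, -18), (28, -10)) = 47.676
d((-19, -18), (29, 30)) = 67.8823
d((-19, -18), (-20, -23)) = 5.099 <-- minimum
d((9, 16), (-12, -20)) = 41.6773
d((9, 16), (28, -10)) = 32.2025
d((9, 16), (29, 30)) = 24.4131
d((9, 16), (-20, -23)) = 48.6004
d((-12, -20), (28, -10)) = 41.2311
d((-12, -20), (29, 30)) = 64.6607
d((-12, -20), (-20, -23)) = 8.544
d((28, -10), (29, 30)) = 40.0125
d((28, -10), (-20, -23)) = 49.7293
d((29, 30), (-20, -23)) = 72.1803

Closest pair: (-19, -18) and (-20, -23) with distance 5.099

The closest pair is (-19, -18) and (-20, -23) with Euclidean distance 5.099. For 8 points, brute-force pairwise comparison is shown above. For large n, the divide-and-conquer algorithm (sort by x, recurse on halves, check the dividing strip) achieves O(n log n).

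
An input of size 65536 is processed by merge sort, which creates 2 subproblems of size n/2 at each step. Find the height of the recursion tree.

For divide and conquer with division factor 2:

Problem sizes at each level:
Level 0: 65536
Level 1: 32768
Level 2: 16384
Level 3: 8192
Level 4: 4096
Level 5: 2048
Level 6: 1024
Level 7: 512
Level 8: 256
Level 9: 128
Level 10: 64
Level 11: 32
Level 12: 16
Level 13: 8
Level 14: 4
Level 15: 2
Level 16: 1

The root is level 0 and the size-1 base case is level 16 (the tree spans levels 0 through 16, i.e. 17 levels counting the root), so the depth is the number of divisions: log_2(65536) = 16

The recursion tree depth is log_2(65536) = 16. At each level, the problem size is divided by 2, so it takes 16 divisions to reduce to a base case of size 1. The algorithm makes 2 recursive calls at each level.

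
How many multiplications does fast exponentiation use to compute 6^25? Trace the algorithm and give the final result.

Computing 6^25 by squaring (build up from 6^1; each line after the first costs one multiplication):

6^1 = 6
6^2 = (6^1)^2 = 6^2 = 36
6^3 = 6 * 6^2 = 6 * 36 = 216
6^6 = (6^3)^2 = 216^2 = 46656
6^12 = (6^6)^2 = 46656^2 = 2176782336
6^24 = (6^12)^2 = 2176782336^2 = 4738381338321616896
6^25 = 6 * 6^24 = 6 * 4738381338321616896 = 28430288029929701376

Result: 28430288029929701376
Multiplications needed: 6 (6 lines after 6^1)

6^25 = 28430288029929701376. Using exponentiation by squaring, this requires 6 multiplications. The key idea: if the exponent is even, square the half-power; if odd, multiply by the base once.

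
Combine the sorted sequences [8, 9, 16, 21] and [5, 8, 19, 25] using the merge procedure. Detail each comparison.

Merging process:

Compare 8 vs 5: take 5 from right. Merged: [5]
Compare 8 vs 8: take 8 from left. Merged: [5, 8]
Compare 9 vs 8: take 8 from right. Merged: [5, 8, 8]
Compare 9 vs 19: take 9 from left. Merged: [5, 8, 8, 9]
Compare 16 vs 19: take 16 from left. Merged: [5, 8, 8, 9, 16]
Compare 21 vs 19: take 19 from right. Merged: [5, 8, 8, 9, 16, 19]
Compare 21 vs 25: take 21 from left. Merged: [5, 8, 8, 9, 16, 19, 21]
Append remaining from right: [25]. Merged: [5, 8, 8, 9, 16, 19, 21, 25]

Final merged array: [5, 8, 8, 9, 16, 19, 21, 25]
Total comparisons: 7

The merged array is [5, 8, 8, 9, 16, 19, 21, 25], requiring 7 comparisons. The merge step runs in O(n) time where n is the total number of elements.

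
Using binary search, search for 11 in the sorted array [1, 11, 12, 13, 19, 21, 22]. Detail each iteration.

Binary search for 11 in [1, 11, 12, 13, 19, 21, 22]:

lo=0, hi=6, mid=3, arr[mid]=13 -> 13 > 11, search left half
lo=0, hi=2, mid=1, arr[mid]=11 -> Found target at index 1!

Binary search finds 11 at index 1 after 2 comparisons. The search repeatedly halves the search space by comparing with the middle element.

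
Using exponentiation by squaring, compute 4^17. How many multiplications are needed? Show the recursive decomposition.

Computing 4^17 by squaring (build up from 4^1; each line after the first costs one multiplication):

4^1 = 4
4^2 = (4^1)^2 = 4^2 = 16
4^4 = (4^2)^2 = 16^2 = 256
4^8 = (4^4)^2 = 256^2 = 65536
4^16 = (4^8)^2 = 65536^2 = 4294967296
4^17 = 4 * 4^16 = 4 * 4294967296 = 17179869184

Result: 17179869184
Multiplications needed: 5 (5 lines after 4^1)

4^17 = 17179869184. Using exponentiation by squaring, this requires 5 multiplications. The key idea: if the exponent is even, square the half-power; if odd, multiply by the base once.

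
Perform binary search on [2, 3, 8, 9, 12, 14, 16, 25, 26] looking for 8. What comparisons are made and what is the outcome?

Binary search for 8 in [2, 3, 8, 9, 12, 14, 16, 25, 26]:

lo=0, hi=8, mid=4, arr[mid]=12 -> 12 > 8, search left half
lo=0, hi=3, mid=1, arr[mid]=3 -> 3 < 8, search right half
lo=2, hi=3, mid=2, arr[mid]=8 -> Found target at index 2!

Binary search finds 8 at index 2 after 3 comparisons. The search repeatedly halves the search space by comparing with the middle element.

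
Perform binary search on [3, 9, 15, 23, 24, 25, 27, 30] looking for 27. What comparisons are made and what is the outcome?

Binary search for 27 in [3, 9, 15, 23, 24, 25, 27, 30]:

lo=0, hi=7, mid=3, arr[mid]=23 -> 23 < 27, search right half
lo=4, hi=7, mid=5, arr[mid]=25 -> 25 < 27, search right half
lo=6, hi=7, mid=6, arr[mid]=27 -> Found target at index 6!

Binary search finds 27 at index 6 after 3 comparisons. The search repeatedly halves the search space by comparing with the middle element.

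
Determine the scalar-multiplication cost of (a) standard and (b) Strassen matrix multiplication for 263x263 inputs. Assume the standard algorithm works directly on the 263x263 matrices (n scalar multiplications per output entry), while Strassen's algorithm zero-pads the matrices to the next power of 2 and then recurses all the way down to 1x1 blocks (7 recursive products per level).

Matrix multiplication for 263x263 matrices:

Strassen's algorithm requires power-of-2 dimensions. Pad 263x263 to 512x512 (next power of 2).

Standard algorithm: 263^3 = 18191447 multiplications
Strassen's algorithm: 7^(log2(512)) = 7^9 = 40353607 multiplications
Difference: 18191447 - 40353607 = -22162160 (Strassen uses MORE here due to padding overhead — for small or just-over-power-of-2 n, padding can outweigh the per-level savings)

Standard: 18191447 multiplications (263^3). Strassen: 40353607 multiplications (7^9, after padding to 512x512). Strassen reduces 8 recursive multiplications to 7 at each level.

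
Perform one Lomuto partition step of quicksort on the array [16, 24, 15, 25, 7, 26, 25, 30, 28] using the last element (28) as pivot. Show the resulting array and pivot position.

Lomuto partition with pivot = 28:

Initial array: [16, 24, 15, 25, 7, 26, 25, 30, 28]

arr[0]=16 <= 28: swap with position 0, array becomes [16, 24, 15, 25, 7, 26, 25, 30, 28]
arr[1]=24 <= 28: swap with position 1, array becomes [16, 24, 15, 25, 7, 26, 25, 30, 28]
arr[2]=15 <= 28: swap with position 2, array becomes [16, 24, 15, 25, 7, 26, 25, 30, 28]
arr[3]=25 <= 28: swap with position 3, array becomes [16, 24, 15, 25, 7, 26, 25, 30, 28]
arr[4]=7 <= 28: swap with position 4, array becomes [16, 24, 15, 25, 7, 26, 25, 30, 28]
arr[5]=26 <= 28: swap with position 5, array becomes [16, 24, 15, 25, 7, 26, 25, 30, 28]
arr[6]=25 <= 28: swap with position 6, array becomes [16, 24, 15, 25, 7, 26, 25, 30, 28]
arr[7]=30 > 28: no swap

Place pivot at position 7: [16, 24, 15, 25, 7, 26, 25, 28, 30]
Pivot position: 7

After partitioning with pivot 28, the array becomes [16, 24, 15, 25, 7, 26, 25, 28, 30]. The pivot is placed at index 7. All elements to the left of the pivot are <= 28, and all elements to the right are > 28.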